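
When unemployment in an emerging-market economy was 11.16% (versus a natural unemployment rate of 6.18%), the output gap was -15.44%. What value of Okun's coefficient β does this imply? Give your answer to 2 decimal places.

Okun's law: output gap = -β × (u - u*).
-15.44 = -β × (11.16 - 6.18) = -β × 4.98, so β = 15.44/4.98 = 3.10.

β ≈ 3.10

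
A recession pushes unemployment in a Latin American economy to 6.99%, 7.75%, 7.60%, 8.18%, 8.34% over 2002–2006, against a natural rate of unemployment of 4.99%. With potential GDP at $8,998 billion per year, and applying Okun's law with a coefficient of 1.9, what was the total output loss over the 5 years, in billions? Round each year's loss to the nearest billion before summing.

$2,378 billion

Year 2002: gap = -1.9 × (6.99 - 4.99) = -3.8%, loss ≈ 8998 × 3.8/100 ≈ 342.
Year 2003: gap = -1.9 × (7.75 - 4.99) = -5.244%, loss ≈ 8998 × 5.244/100 ≈ 472.
Year 2004: gap = -1.9 × (7.6 - 4.99) = -4.959%, loss ≈ 8998 × 4.959/100 ≈ 446.
Year 2005: gap = -1.9 × (8.18 - 4.99) = -6.061%, loss ≈ 8998 × 6.061/100 ≈ 545.
Year 2006: gap = -1.9 × (8.34 - 4.99) = -6.365%, loss ≈ 8998 × 6.365/100 ≈ 573.
Total lost output = 342 + 472 + 446 + 545 + 573 = 2378 billion.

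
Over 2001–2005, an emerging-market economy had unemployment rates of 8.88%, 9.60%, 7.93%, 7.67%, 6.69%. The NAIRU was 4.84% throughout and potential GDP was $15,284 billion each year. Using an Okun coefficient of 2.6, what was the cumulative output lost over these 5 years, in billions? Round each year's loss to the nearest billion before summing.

Year 2001: gap = -2.6 × (8.88 - 4.84) = -10.504%, loss ≈ 15284 × 10.504/100 ≈ 1605.
Year 2002: gap = -2.6 × (9.6 - 4.84) = -12.376%, loss ≈ 15284 × 12.376/100 ≈ 1892.
Year 2003: gap = -2.6 × (7.93 - 4.84) = -8.034%, loss ≈ 15284 × 8.034/100 ≈ 1228.
Year 2004: gap = -2.6 × (7.67 - 4.84) = -7.358%, loss ≈ 15284 × 7.358/100 ≈ 1125.
Year 2005: gap = -2.6 × (6.69 - 4.84) = -4.81%, loss ≈ 15284 × 4.81/100 ≈ 735.
Total lost output = 1605 + 1892 + 1228 + 1125 + 735 = 6585 billion.

$6,585 billion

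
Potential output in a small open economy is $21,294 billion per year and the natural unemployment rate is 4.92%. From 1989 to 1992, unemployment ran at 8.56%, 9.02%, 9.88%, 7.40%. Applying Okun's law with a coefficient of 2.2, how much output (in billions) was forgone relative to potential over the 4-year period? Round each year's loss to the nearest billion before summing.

Year 1989: gap = -2.2 × (8.56 - 4.92) = -8.008%, loss ≈ 21294 × 8.008/100 ≈ 1705.
Year 1990: gap = -2.2 × (9.02 - 4.92) = -9.02%, loss ≈ 21294 × 9.02/100 ≈ 1921.
Year 1991: gap = -2.2 × (9.88 - 4.92) = -10.912%, loss ≈ 21294 × 10.912/100 ≈ 2324.
Year 1992: gap = -2.2 × (7.4 - 4.92) = -5.456%, loss ≈ 21294 × 5.456/100 ≈ 1162.
Total lost output = 1705 + 1921 + 2324 + 1162 = 7112 billion.

$7,112 billion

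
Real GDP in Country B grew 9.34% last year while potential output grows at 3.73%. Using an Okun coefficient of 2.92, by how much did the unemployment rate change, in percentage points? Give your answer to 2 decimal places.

Growth-rate Okun's law: g_Y = g_Y* - β × Δu, so Δu = (g_Y* - g_Y)/β.
Δu = (3.73 - 9.34)/2.92 = -5.61/2.92 = -1.92 percentage points.

-1.92 percentage points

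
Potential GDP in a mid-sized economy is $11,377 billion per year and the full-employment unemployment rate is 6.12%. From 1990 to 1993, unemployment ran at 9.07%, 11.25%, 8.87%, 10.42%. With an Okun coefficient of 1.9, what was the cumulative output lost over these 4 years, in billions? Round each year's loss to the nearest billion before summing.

Year 1990: gap = -1.9 × (9.07 - 6.12) = -5.605%, loss ≈ 11377 × 5.605/100 ≈ 638.
Year 1991: gap = -1.9 × (11.25 - 6.12) = -9.747%, loss ≈ 11377 × 9.747/100 ≈ 1109.
Year 1992: gap = -1.9 × (8.87 - 6.12) = -5.225%, loss ≈ 11377 × 5.225/100 ≈ 594.
Year 1993: gap = -1.9 × (10.42 - 6.12) = -8.17%, loss ≈ 11377 × 8.17/100 ≈ 930.
Total lost output = 638 + 1109 + 594 + 930 = 3271 billion.

$3,271 billion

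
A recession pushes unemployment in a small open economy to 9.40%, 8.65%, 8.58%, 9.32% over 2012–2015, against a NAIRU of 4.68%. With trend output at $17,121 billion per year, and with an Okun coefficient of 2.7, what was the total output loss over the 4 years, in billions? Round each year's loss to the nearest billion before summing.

Year 2012: gap = -2.7 × (9.4 - 4.68) = -12.744%, loss ≈ 17121 × 12.744/100 ≈ 2182.
Year 2013: gap = -2.7 × (8.65 - 4.68) = -10.719%, loss ≈ 17121 × 10.719/100 ≈ 1835.
Year 2014: gap = -2.7 × (8.58 - 4.68) = -10.53%, loss ≈ 17121 × 10.53/100 ≈ 1803.
Year 2015: gap = -2.7 × (9.32 - 4.68) = -12.528%, loss ≈ 17121 × 12.528/100 ≈ 2145.
Total lost output = 2182 + 1835 + 1803 + 2145 = 7965 billion.

$7,965 billion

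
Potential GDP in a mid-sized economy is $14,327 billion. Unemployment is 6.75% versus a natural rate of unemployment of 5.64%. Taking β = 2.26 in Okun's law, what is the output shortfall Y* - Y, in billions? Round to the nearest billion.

Output gap = -2.26 × (6.75 - 5.64) = -2.26 × 1.11 = -2.5086%.
Actual GDP ≈ 14327 × 0.974914 ≈ 13968 billion, so the shortfall is 14327 - 13968 = 359 billion.

$359 billion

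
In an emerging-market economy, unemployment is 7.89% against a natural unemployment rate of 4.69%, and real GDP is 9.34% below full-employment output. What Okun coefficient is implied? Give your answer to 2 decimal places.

Okun's law: output gap = -β × (u - u*).
-9.34 = -β × (7.89 - 4.69) = -β × 3.2, so β = 9.34/3.2 = 2.92.

β ≈ 2.92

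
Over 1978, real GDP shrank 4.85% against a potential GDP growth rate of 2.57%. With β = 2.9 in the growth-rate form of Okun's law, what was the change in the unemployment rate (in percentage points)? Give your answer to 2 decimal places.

2.56 percentage points

Growth-rate Okun's law: g_Y = g_Y* - β × Δu, so Δu = (g_Y* - g_Y)/β.
Δu = (2.57 + 4.85)/2.9 = 7.42/2.9 = 2.56 percentage points.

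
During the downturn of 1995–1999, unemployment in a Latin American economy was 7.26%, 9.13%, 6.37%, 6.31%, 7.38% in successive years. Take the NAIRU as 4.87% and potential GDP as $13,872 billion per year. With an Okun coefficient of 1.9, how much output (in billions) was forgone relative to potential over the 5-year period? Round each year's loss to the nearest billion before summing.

Year 1995: gap = -1.9 × (7.26 - 4.87) = -4.541%, loss ≈ 13872 × 4.541/100 ≈ 630.
Year 1996: gap = -1.9 × (9.13 - 4.87) = -8.094%, loss ≈ 13872 × 8.094/100 ≈ 1123.
Year 1997: gap = -1.9 × (6.37 - 4.87) = -2.85%, loss ≈ 13872 × 2.85/100 ≈ 395.
Year 1998: gap = -1.9 × (6.31 - 4.87) = -2.736%, loss ≈ 13872 × 2.736/100 ≈ 380.
Year 1999: gap = -1.9 × (7.38 - 4.87) = -4.769%, loss ≈ 13872 × 4.769/100 ≈ 662.
Total lost output = 630 + 1123 + 395 + 380 + 662 = 3190 billion.

$3,190 billion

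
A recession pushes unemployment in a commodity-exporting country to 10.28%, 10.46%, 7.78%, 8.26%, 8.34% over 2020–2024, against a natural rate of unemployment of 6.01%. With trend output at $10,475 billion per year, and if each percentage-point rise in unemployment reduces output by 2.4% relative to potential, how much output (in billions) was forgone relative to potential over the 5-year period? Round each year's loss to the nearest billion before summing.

$3,789 billion

Year 2020: gap = -2.4 × (10.28 - 6.01) = -10.248%, loss ≈ 10475 × 10.248/100 ≈ 1073.
Year 2021: gap = -2.4 × (10.46 - 6.01) = -10.68%, loss ≈ 10475 × 10.68/100 ≈ 1119.
Year 2022: gap = -2.4 × (7.78 - 6.01) = -4.248%, loss ≈ 10475 × 4.248/100 ≈ 445.
Year 2023: gap = -2.4 × (8.26 - 6.01) = -5.4%, loss ≈ 10475 × 5.4/100 ≈ 566.
Year 2024: gap = -2.4 × (8.34 - 6.01) = -5.592%, loss ≈ 10475 × 5.592/100 ≈ 586.
Total lost output = 1073 + 1119 + 445 + 566 + 586 = 3789 billion.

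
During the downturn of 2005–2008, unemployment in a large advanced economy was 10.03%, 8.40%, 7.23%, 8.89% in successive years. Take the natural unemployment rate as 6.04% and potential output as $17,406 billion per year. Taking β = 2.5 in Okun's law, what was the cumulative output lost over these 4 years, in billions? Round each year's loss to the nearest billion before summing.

$4,521 billion

Year 2005: gap = -2.5 × (10.03 - 6.04) = -9.975%, loss ≈ 17406 × 9.975/100 ≈ 1736.
Year 2006: gap = -2.5 × (8.4 - 6.04) = -5.9%, loss ≈ 17406 × 5.9/100 ≈ 1027.
Year 2007: gap = -2.5 × (7.23 - 6.04) = -2.975%, loss ≈ 17406 × 2.975/100 ≈ 518.
Year 2008: gap = -2.5 × (8.89 - 6.04) = -7.125%, loss ≈ 17406 × 7.125/100 ≈ 1240.
Total lost output = 1736 + 1027 + 518 + 1240 = 4521 billion.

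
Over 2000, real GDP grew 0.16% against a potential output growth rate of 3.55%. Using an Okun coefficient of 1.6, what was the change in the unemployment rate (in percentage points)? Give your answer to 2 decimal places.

2.12 percentage points

Growth-rate Okun's law: g_Y = g_Y* - β × Δu, so Δu = (g_Y* - g_Y)/β.
Δu = (3.55 - 0.16)/1.6 = 3.39/1.6 = 2.12 percentage points.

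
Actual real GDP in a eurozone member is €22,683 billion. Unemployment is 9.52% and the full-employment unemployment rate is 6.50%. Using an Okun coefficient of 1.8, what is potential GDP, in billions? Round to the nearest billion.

Unemployment gap = 9.52 - 6.5 = 3.02 points, so output gap = -1.8 × 3.02 = -5.436%.
Since Y = Y* × (1 + gap/100), Y* = 22683/0.94564 ≈ 23987 billion.

€23,987 billion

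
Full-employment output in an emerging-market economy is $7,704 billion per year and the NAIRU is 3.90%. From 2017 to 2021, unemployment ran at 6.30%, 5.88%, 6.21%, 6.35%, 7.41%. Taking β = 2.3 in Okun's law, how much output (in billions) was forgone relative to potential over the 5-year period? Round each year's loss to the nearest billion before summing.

$2,241 billion

Year 2017: gap = -2.3 × (6.3 - 3.9) = -5.52%, loss ≈ 7704 × 5.52/100 ≈ 425.
Year 2018: gap = -2.3 × (5.88 - 3.9) = -4.554%, loss ≈ 7704 × 4.554/100 ≈ 351.
Year 2019: gap = -2.3 × (6.21 - 3.9) = -5.313%, loss ≈ 7704 × 5.313/100 ≈ 409.
Year 2020: gap = -2.3 × (6.35 - 3.9) = -5.635%, loss ≈ 7704 × 5.635/100 ≈ 434.
Year 2021: gap = -2.3 × (7.41 - 3.9) = -8.073%, loss ≈ 7704 × 8.073/100 ≈ 622.
Total lost output = 425 + 351 + 409 + 434 + 622 = 2241 billion.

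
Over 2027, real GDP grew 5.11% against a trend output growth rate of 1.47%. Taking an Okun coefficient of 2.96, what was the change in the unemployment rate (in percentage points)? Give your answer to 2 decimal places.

Growth-rate Okun's law: g_Y = g_Y* - β × Δu, so Δu = (g_Y* - g_Y)/β.
Δu = (1.47 - 5.11)/2.96 = -3.64/2.96 = -1.23 percentage points.

-1.23 percentage points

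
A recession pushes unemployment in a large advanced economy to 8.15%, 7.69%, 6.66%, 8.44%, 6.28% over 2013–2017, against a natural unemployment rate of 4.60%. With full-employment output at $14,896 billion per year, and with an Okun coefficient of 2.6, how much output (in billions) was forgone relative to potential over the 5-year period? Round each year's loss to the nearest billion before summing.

$5,508 billion

Year 2013: gap = -2.6 × (8.15 - 4.6) = -9.23%, loss ≈ 14896 × 9.23/100 ≈ 1375.
Year 2014: gap = -2.6 × (7.69 - 4.6) = -8.034%, loss ≈ 14896 × 8.034/100 ≈ 1197.
Year 2015: gap = -2.6 × (6.66 - 4.6) = -5.356%, loss ≈ 14896 × 5.356/100 ≈ 798.
Year 2016: gap = -2.6 × (8.44 - 4.6) = -9.984%, loss ≈ 14896 × 9.984/100 ≈ 1487.
Year 2017: gap = -2.6 × (6.28 - 4.6) = -4.368%, loss ≈ 14896 × 4.368/100 ≈ 651.
Total lost output = 1375 + 1197 + 798 + 1487 + 651 = 5508 billion.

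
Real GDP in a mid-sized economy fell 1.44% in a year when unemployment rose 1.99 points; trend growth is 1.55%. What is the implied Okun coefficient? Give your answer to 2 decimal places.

β ≈ 1.50

Growth form: g_Y = g_Y* - β × Δu, so β = (g_Y* - g_Y)/Δu.
β = (1.55 + 1.44)/1.99 = 2.99/1.99 = 1.50.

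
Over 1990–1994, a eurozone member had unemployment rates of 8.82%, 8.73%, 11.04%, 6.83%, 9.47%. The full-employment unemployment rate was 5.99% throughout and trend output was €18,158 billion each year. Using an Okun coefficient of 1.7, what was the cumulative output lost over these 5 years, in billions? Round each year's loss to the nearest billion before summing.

Year 1990: gap = -1.7 × (8.82 - 5.99) = -4.811%, loss ≈ 18158 × 4.811/100 ≈ 874.
Year 1991: gap = -1.7 × (8.73 - 5.99) = -4.658%, loss ≈ 18158 × 4.658/100 ≈ 846.
Year 1992: gap = -1.7 × (11.04 - 5.99) = -8.585%, loss ≈ 18158 × 8.585/100 ≈ 1559.
Year 1993: gap = -1.7 × (6.83 - 5.99) = -1.428%, loss ≈ 18158 × 1.428/100 ≈ 259.
Year 1994: gap = -1.7 × (9.47 - 5.99) = -5.916%, loss ≈ 18158 × 5.916/100 ≈ 1074.
Total lost output = 874 + 846 + 1559 + 259 + 1074 = 4612 billion.

€4,612 billion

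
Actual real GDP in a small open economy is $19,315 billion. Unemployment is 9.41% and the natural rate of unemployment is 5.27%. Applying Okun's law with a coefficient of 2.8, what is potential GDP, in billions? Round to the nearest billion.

Unemployment gap = 9.41 - 5.27 = 4.14 points, so output gap = -2.8 × 4.14 = -11.592%.
Since Y = Y* × (1 + gap/100), Y* = 19315/0.88408 ≈ 21848 billion.

$21,848 billion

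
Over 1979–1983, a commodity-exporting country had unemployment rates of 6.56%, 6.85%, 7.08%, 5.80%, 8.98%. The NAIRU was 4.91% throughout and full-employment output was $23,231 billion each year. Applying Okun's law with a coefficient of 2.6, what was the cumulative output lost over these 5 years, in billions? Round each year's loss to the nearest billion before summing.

$6,476 billion

Year 1979: gap = -2.6 × (6.56 - 4.91) = -4.29%, loss ≈ 23231 × 4.29/100 ≈ 997.
Year 1980: gap = -2.6 × (6.85 - 4.91) = -5.044%, loss ≈ 23231 × 5.044/100 ≈ 1172.
Year 1981: gap = -2.6 × (7.08 - 4.91) = -5.642%, loss ≈ 23231 × 5.642/100 ≈ 1311.
Year 1982: gap = -2.6 × (5.8 - 4.91) = -2.314%, loss ≈ 23231 × 2.314/100 ≈ 538.
Year 1983: gap = -2.6 × (8.98 - 4.91) = -10.582%, loss ≈ 23231 × 10.582/100 ≈ 2458.
Total lost output = 997 + 1172 + 1311 + 538 + 2458 = 6476 billion.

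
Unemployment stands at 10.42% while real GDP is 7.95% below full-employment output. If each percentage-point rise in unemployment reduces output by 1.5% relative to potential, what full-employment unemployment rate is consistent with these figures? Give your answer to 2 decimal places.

From Okun's law, u - u* = -(output gap)/β = -(-7.95)/1.5 = 5.3 points.
So u* = 10.42 - 5.3 = 5.12%.

5.12%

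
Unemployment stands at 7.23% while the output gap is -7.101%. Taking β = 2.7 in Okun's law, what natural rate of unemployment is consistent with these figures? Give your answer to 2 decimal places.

From Okun's law, u - u* = -(output gap)/β = -(-7.101)/2.7 = 2.63 points.
So u* = 7.23 - 2.63 = 4.60%.

4.60%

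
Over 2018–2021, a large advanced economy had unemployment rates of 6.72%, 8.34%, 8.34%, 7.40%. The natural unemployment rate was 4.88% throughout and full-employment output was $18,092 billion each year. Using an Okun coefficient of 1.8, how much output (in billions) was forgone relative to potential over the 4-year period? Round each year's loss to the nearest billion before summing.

Year 2018: gap = -1.8 × (6.72 - 4.88) = -3.312%, loss ≈ 18092 × 3.312/100 ≈ 599.
Year 2019: gap = -1.8 × (8.34 - 4.88) = -6.228%, loss ≈ 18092 × 6.228/100 ≈ 1127.
Year 2020: gap = -1.8 × (8.34 - 4.88) = -6.228%, loss ≈ 18092 × 6.228/100 ≈ 1127.
Year 2021: gap = -1.8 × (7.4 - 4.88) = -4.536%, loss ≈ 18092 × 4.536/100 ≈ 821.
Total lost output = 599 + 1127 + 1127 + 821 = 3674 billion.

$3,674 billion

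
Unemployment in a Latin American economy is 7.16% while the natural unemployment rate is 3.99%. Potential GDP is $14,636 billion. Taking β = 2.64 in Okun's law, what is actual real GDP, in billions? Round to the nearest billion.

$13,411 billion

Unemployment gap = 7.16 - 3.99 = 3.17 points, so the output gap is -2.64 × 3.17 = -8.3688%.
Actual GDP = 14636 × (1 - 8.3688/100) = 14636 × 0.916312 ≈ 13411 billion.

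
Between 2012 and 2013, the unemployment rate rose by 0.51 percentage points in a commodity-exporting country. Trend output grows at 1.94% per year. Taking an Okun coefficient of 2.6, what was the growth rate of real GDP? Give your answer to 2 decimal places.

0.61%

Growth-rate Okun's law: g_Y = g_Y* - β × Δu.
g_Y = 1.94 - 2.6 × (0.51) = 1.94 - 1.326 = 0.614%, i.e. 0.61% to 2 d.p.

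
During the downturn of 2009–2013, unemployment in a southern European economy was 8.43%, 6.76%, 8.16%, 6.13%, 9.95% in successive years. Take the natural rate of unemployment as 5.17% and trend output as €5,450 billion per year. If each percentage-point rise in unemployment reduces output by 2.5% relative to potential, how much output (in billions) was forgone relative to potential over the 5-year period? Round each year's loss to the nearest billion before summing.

Year 2009: gap = -2.5 × (8.43 - 5.17) = -8.15%, loss ≈ 5450 × 8.15/100 ≈ 444.
Year 2010: gap = -2.5 × (6.76 - 5.17) = -3.975%, loss ≈ 5450 × 3.975/100 ≈ 217.
Year 2011: gap = -2.5 × (8.16 - 5.17) = -7.475%, loss ≈ 5450 × 7.475/100 ≈ 407.
Year 2012: gap = -2.5 × (6.13 - 5.17) = -2.4%, loss ≈ 5450 × 2.4/100 ≈ 131.
Year 2013: gap = -2.5 × (9.95 - 5.17) = -11.95%, loss ≈ 5450 × 11.95/100 ≈ 651.
Total lost output = 444 + 217 + 407 + 131 + 651 = 1850 billion.

€1,850 billion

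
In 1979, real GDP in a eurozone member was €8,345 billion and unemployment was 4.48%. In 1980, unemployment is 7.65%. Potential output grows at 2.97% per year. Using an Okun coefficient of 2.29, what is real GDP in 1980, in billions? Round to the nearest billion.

€7,987 billion

Δu = 7.65 - 4.48 = 3.17 points.
Okun's law (growth form): g_Y = g_Y* - β × Δu = 2.97 - 2.29 × (3.17) = 2.97 - 7.2593 = -4.2893%.
Real GDP in the next year = 8345 × (1 - 4.2893/100) = 8345 × 0.957107 ≈ 7987 billion.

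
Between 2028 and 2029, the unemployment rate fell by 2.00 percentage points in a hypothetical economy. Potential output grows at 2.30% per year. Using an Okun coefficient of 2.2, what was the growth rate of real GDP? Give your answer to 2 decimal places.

6.70%

Growth-rate Okun's law: g_Y = g_Y* - β × Δu.
g_Y = 2.30 - 2.2 × (-2.00) = 2.3 + 4.4 = 6.7%, i.e. 6.70% to 2 d.p.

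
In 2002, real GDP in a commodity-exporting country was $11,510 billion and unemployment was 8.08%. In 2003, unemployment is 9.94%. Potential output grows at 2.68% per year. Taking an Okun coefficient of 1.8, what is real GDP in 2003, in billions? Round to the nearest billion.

$11,433 billion

Δu = 9.94 - 8.08 = 1.86 points.
Okun's law (growth form): g_Y = g_Y* - β × Δu = 2.68 - 1.8 × (1.86) = 2.68 - 3.348 = -0.668%.
Real GDP in the next year = 11510 × (1 - 0.668/100) = 11510 × 0.99332 ≈ 11433 billion.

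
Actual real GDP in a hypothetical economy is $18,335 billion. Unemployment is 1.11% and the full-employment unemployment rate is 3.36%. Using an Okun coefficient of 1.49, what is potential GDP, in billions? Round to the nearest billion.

$17,740 billion

Unemployment gap = 1.11 - 3.36 = -2.25 points, so output gap = -1.49 × (-2.25) = 3.3525%.
Since Y = Y* × (1 + gap/100), Y* = 18335/1.033525 ≈ 17740 billion.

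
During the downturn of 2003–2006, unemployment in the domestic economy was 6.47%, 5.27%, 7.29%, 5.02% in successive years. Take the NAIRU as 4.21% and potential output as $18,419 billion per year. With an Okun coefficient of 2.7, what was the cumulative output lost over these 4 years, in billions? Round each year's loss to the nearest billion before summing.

$3,586 billion

Year 2003: gap = -2.7 × (6.47 - 4.21) = -6.102%, loss ≈ 18419 × 6.102/100 ≈ 1124.
Year 2004: gap = -2.7 × (5.27 - 4.21) = -2.862%, loss ≈ 18419 × 2.862/100 ≈ 527.
Year 2005: gap = -2.7 × (7.29 - 4.21) = -8.316%, loss ≈ 18419 × 8.316/100 ≈ 1532.
Year 2006: gap = -2.7 × (5.02 - 4.21) = -2.187%, loss ≈ 18419 × 2.187/100 ≈ 403.
Total lost output = 1124 + 527 + 1532 + 403 = 3586 billion.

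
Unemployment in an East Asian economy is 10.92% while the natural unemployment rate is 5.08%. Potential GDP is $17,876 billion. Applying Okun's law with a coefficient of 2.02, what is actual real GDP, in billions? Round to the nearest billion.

$15,767 billion

Unemployment gap = 10.92 - 5.08 = 5.84 points, so the output gap is -2.02 × 5.84 = -11.7968%.
Actual GDP = 17876 × (1 - 11.7968/100) = 17876 × 0.882032 ≈ 15767 billion.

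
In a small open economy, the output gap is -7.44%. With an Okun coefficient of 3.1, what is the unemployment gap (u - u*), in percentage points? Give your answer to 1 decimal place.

Okun's law: output gap = -β × (u - u*), so u - u* = -(output gap)/β.
u - u* = -(-7.44)/3.1 = 2.4 percentage points.

2.4 percentage points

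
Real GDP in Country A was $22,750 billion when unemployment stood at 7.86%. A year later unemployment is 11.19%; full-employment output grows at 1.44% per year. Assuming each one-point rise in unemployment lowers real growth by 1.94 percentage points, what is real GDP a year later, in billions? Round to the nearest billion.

$21,608 billion

Δu = 11.19 - 7.86 = 3.33 points.
Okun's law (growth form): g_Y = g_Y* - β × Δu = 1.44 - 1.94 × (3.33) = 1.44 - 6.4602 = -5.0202%.
Real GDP in the next year = 22750 × (1 - 5.0202/100) = 22750 × 0.949798 ≈ 21608 billion.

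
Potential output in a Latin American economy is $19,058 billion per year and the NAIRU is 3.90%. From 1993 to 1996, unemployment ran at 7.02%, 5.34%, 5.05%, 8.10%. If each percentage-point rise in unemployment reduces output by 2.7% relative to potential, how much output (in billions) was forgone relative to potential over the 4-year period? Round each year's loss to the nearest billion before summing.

$5,099 billion

Year 1993: gap = -2.7 × (7.02 - 3.9) = -8.424%, loss ≈ 19058 × 8.424/100 ≈ 1605.
Year 1994: gap = -2.7 × (5.34 - 3.9) = -3.888%, loss ≈ 19058 × 3.888/100 ≈ 741.
Year 1995: gap = -2.7 × (5.05 - 3.9) = -3.105%, loss ≈ 19058 × 3.105/100 ≈ 592.
Year 1996: gap = -2.7 × (8.1 - 3.9) = -11.34%, loss ≈ 19058 × 11.34/100 ≈ 2161.
Total lost output = 1605 + 741 + 592 + 2161 = 5099 billion.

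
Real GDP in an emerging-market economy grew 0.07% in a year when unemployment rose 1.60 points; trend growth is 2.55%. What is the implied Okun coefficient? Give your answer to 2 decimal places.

β ≈ 1.55

Growth form: g_Y = g_Y* - β × Δu, so β = (g_Y* - g_Y)/Δu.
β = (2.55 - 0.07)/1.60 = 2.48/1.60 = 1.55.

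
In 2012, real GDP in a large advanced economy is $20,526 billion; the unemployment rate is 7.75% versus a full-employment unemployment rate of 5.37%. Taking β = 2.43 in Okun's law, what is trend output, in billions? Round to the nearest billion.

Unemployment gap = 7.75 - 5.37 = 2.38 points, so output gap = -2.43 × 2.38 = -5.7834%.
Since Y = Y* × (1 + gap/100), Y* = 20526/0.942166 ≈ 21786 billion.

$21,786 billion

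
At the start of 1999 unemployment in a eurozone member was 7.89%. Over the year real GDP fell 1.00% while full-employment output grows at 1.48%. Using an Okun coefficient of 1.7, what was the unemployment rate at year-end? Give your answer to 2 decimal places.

Growth-rate Okun's law: g_Y = g_Y* - β × Δu, so Δu = (g_Y* - g_Y)/β.
Δu = (1.48 + 1)/1.7 = 2.48/1.7 = 1.46 percentage points.
Year-end unemployment = 7.89 + 1.46 = 9.35%.

9.35%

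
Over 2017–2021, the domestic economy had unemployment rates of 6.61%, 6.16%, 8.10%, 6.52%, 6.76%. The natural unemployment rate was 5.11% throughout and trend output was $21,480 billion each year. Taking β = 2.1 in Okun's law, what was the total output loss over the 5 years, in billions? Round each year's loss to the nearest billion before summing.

Year 2017: gap = -2.1 × (6.61 - 5.11) = -3.15%, loss ≈ 21480 × 3.15/100 ≈ 677.
Year 2018: gap = -2.1 × (6.16 - 5.11) = -2.205%, loss ≈ 21480 × 2.205/100 ≈ 474.
Year 2019: gap = -2.1 × (8.1 - 5.11) = -6.279%, loss ≈ 21480 × 6.279/100 ≈ 1349.
Year 2020: gap = -2.1 × (6.52 - 5.11) = -2.961%, loss ≈ 21480 × 2.961/100 ≈ 636.
Year 2021: gap = -2.1 × (6.76 - 5.11) = -3.465%, loss ≈ 21480 × 3.465/100 ≈ 744.
Total lost output = 677 + 474 + 1349 + 636 + 744 = 3880 billion.

$3,880 billion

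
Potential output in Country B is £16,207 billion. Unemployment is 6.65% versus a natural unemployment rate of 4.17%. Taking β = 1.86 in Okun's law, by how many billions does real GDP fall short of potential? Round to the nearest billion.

£748 billion

Output gap = -1.86 × (6.65 - 4.17) = -1.86 × 2.48 = -4.6128%.
Actual GDP ≈ 16207 × 0.953872 ≈ 15459 billion, so the shortfall is 16207 - 15459 = 748 billion.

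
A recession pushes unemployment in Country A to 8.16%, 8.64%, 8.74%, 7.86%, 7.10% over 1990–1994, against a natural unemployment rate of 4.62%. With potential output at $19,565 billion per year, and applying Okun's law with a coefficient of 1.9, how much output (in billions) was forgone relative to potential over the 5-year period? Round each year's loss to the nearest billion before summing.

Year 1990: gap = -1.9 × (8.16 - 4.62) = -6.726%, loss ≈ 19565 × 6.726/100 ≈ 1316.
Year 1991: gap = -1.9 × (8.64 - 4.62) = -7.638%, loss ≈ 19565 × 7.638/100 ≈ 1494.
Year 1992: gap = -1.9 × (8.74 - 4.62) = -7.828%, loss ≈ 19565 × 7.828/100 ≈ 1532.
Year 1993: gap = -1.9 × (7.86 - 4.62) = -6.156%, loss ≈ 19565 × 6.156/100 ≈ 1204.
Year 1994: gap = -1.9 × (7.1 - 4.62) = -4.712%, loss ≈ 19565 × 4.712/100 ≈ 922.
Total lost output = 1316 + 1494 + 1532 + 1204 + 922 = 6468 billion.

$6,468 billion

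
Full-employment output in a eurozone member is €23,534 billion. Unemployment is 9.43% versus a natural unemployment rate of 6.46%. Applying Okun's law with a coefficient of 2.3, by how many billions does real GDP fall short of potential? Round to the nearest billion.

Output gap = -2.3 × (9.43 - 6.46) = -2.3 × 2.97 = -6.831%.
Actual GDP ≈ 23534 × 0.93169 ≈ 21926 billion, so the shortfall is 23534 - 21926 = 1608 billion.

€1,608 billion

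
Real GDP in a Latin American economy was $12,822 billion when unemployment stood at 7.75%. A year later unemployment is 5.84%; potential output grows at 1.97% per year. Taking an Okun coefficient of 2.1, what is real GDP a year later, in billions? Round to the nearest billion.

$13,589 billion

Δu = 5.84 - 7.75 = -1.91 points.
Okun's law (growth form): g_Y = g_Y* - β × Δu = 1.97 - 2.1 × (-1.91) = 1.97 + 4.011 = 5.981%.
Real GDP in the next year = 12822 × (1 + 5.981/100) = 12822 × 1.05981 ≈ 13589 billion.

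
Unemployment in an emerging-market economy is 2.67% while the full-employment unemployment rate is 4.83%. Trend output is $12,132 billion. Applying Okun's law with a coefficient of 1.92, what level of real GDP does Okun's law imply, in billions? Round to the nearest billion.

$12,635 billion

Unemployment gap = 2.67 - 4.83 = -2.16 points, so the output gap is -1.92 × (-2.16) = 4.1472%.
Actual GDP = 12132 × (1 + 4.1472/100) = 12132 × 1.041472 ≈ 12635 billion.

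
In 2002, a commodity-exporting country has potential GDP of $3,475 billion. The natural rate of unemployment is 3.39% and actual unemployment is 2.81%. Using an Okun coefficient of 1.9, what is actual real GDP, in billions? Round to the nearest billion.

$3,513 billion

Unemployment gap = 2.81 - 3.39 = -0.58 points, so the output gap is -1.9 × (-0.58) = 1.102%.
Actual GDP = 3475 × (1 + 1.102/100) = 3475 × 1.01102 ≈ 3513 billion.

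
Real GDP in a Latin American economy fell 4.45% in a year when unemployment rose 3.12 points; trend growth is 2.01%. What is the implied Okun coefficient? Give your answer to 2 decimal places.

Growth form: g_Y = g_Y* - β × Δu, so β = (g_Y* - g_Y)/Δu.
β = (2.01 + 4.45)/3.12 = 6.46/3.12 = 2.07.

β ≈ 2.07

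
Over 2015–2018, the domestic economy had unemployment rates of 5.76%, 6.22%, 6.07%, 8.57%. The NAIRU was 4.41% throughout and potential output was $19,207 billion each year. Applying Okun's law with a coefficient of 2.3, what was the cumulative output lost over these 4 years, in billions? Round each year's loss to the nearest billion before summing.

$3,967 billion

Year 2015: gap = -2.3 × (5.76 - 4.41) = -3.105%, loss ≈ 19207 × 3.105/100 ≈ 596.
Year 2016: gap = -2.3 × (6.22 - 4.41) = -4.163%, loss ≈ 19207 × 4.163/100 ≈ 800.
Year 2017: gap = -2.3 × (6.07 - 4.41) = -3.818%, loss ≈ 19207 × 3.818/100 ≈ 733.
Year 2018: gap = -2.3 × (8.57 - 4.41) = -9.568%, loss ≈ 19207 × 9.568/100 ≈ 1838.
Total lost output = 596 + 800 + 733 + 1838 = 3967 billion.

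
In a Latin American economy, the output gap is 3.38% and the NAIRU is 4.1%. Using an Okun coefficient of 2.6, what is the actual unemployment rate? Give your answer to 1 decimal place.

From Okun's law, u - u* = -(output gap)/β = -(3.38)/2.6 = -1.3 points.
So u = 4.1 - 1.3 = 2.8%.

2.8%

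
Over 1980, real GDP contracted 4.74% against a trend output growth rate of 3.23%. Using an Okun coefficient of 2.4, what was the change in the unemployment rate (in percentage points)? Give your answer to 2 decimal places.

3.32 percentage points

Growth-rate Okun's law: g_Y = g_Y* - β × Δu, so Δu = (g_Y* - g_Y)/β.
Δu = (3.23 + 4.74)/2.4 = 7.97/2.4 = 3.32 percentage points.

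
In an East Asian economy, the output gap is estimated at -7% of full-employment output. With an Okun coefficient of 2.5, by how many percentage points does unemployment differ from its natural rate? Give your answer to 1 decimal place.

Okun's law: output gap = -β × (u - u*), so u - u* = -(output gap)/β.
u - u* = -(-7)/2.5 = 2.8 percentage points.

2.8 percentage points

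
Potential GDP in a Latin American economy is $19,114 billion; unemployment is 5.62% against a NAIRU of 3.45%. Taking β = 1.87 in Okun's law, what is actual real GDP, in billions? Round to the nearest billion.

$18,338 billion

Unemployment gap = 5.62 - 3.45 = 2.17 points, so the output gap is -1.87 × 2.17 = -4.0579%.
Actual GDP = 19114 × (1 - 4.0579/100) = 19114 × 0.959421 ≈ 18338 billion.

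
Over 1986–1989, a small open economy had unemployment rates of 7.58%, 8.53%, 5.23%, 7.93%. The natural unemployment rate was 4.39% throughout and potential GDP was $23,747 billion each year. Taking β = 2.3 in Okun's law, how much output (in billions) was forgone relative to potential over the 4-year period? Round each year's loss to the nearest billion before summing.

Year 1986: gap = -2.3 × (7.58 - 4.39) = -7.337%, loss ≈ 23747 × 7.337/100 ≈ 1742.
Year 1987: gap = -2.3 × (8.53 - 4.39) = -9.522%, loss ≈ 23747 × 9.522/100 ≈ 2261.
Year 1988: gap = -2.3 × (5.23 - 4.39) = -1.932%, loss ≈ 23747 × 1.932/100 ≈ 459.
Year 1989: gap = -2.3 × (7.93 - 4.39) = -8.142%, loss ≈ 23747 × 8.142/100 ≈ 1933.
Total lost output = 1742 + 2261 + 459 + 1933 = 6395 billion.

$6,395 billion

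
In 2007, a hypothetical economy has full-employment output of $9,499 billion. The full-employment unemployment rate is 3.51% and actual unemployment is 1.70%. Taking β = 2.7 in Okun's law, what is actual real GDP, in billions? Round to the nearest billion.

$9,963 billion

Unemployment gap = 1.7 - 3.51 = -1.81 points, so the output gap is -2.7 × (-1.81) = 4.887%.
Actual GDP = 9499 × (1 + 4.887/100) = 9499 × 1.04887 ≈ 9963 billion.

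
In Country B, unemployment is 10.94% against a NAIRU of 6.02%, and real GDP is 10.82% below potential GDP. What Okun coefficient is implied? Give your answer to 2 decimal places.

Okun's law: output gap = -β × (u - u*).
-10.82 = -β × (10.94 - 6.02) = -β × 4.92, so β = 10.82/4.92 = 2.20.

β ≈ 2.20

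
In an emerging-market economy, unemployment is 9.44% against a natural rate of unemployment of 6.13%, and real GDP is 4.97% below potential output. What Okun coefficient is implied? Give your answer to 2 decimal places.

β ≈ 1.50

Okun's law: output gap = -β × (u - u*).
-4.97 = -β × (9.44 - 6.13) = -β × 3.31, so β = 4.97/3.31 = 1.50.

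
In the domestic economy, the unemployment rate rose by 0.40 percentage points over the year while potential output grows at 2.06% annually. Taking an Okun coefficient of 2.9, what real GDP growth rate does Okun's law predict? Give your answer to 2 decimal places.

Growth-rate Okun's law: g_Y = g_Y* - β × Δu.
g_Y = 2.06 - 2.9 × (0.40) = 2.06 - 1.16 = 0.9%, i.e. 0.90% to 2 d.p.

0.90%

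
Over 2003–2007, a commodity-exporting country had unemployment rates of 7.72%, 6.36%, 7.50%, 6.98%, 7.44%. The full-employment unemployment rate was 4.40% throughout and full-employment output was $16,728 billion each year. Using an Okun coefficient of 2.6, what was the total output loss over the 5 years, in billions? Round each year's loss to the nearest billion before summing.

$6,088 billion

Year 2003: gap = -2.6 × (7.72 - 4.4) = -8.632%, loss ≈ 16728 × 8.632/100 ≈ 1444.
Year 2004: gap = -2.6 × (6.36 - 4.4) = -5.096%, loss ≈ 16728 × 5.096/100 ≈ 852.
Year 2005: gap = -2.6 × (7.5 - 4.4) = -8.06%, loss ≈ 16728 × 8.06/100 ≈ 1348.
Year 2006: gap = -2.6 × (6.98 - 4.4) = -6.708%, loss ≈ 16728 × 6.708/100 ≈ 1122.
Year 2007: gap = -2.6 × (7.44 - 4.4) = -7.904%, loss ≈ 16728 × 7.904/100 ≈ 1322.
Total lost output = 1444 + 852 + 1348 + 1122 + 1322 = 6088 billion.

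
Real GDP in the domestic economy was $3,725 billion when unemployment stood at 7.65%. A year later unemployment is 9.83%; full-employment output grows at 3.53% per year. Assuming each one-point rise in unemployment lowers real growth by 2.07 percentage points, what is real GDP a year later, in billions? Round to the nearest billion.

Δu = 9.83 - 7.65 = 2.18 points.
Okun's law (growth form): g_Y = g_Y* - β × Δu = 3.53 - 2.07 × (2.18) = 3.53 - 4.5126 = -0.9826%.
Real GDP in the next year = 3725 × (1 - 0.9826/100) = 3725 × 0.990174 ≈ 3688 billion.

$3,688 billion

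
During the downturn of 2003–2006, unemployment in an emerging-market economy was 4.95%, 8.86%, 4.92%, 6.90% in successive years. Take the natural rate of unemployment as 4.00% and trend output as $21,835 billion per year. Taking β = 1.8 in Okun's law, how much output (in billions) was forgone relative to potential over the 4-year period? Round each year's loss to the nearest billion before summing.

Year 2003: gap = -1.8 × (4.95 - 4) = -1.71%, loss ≈ 21835 × 1.71/100 ≈ 373.
Year 2004: gap = -1.8 × (8.86 - 4) = -8.748%, loss ≈ 21835 × 8.748/100 ≈ 1910.
Year 2005: gap = -1.8 × (4.92 - 4) = -1.656%, loss ≈ 21835 × 1.656/100 ≈ 362.
Year 2006: gap = -1.8 × (6.9 - 4) = -5.22%, loss ≈ 21835 × 5.22/100 ≈ 1140.
Total lost output = 373 + 1910 + 362 + 1140 = 3785 billion.

$3,785 billion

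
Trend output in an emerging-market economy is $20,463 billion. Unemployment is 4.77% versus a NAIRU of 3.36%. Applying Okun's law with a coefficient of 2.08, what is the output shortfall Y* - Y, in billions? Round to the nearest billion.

$600 billion

Output gap = -2.08 × (4.77 - 3.36) = -2.08 × 1.41 = -2.9328%.
Actual GDP ≈ 20463 × 0.970672 ≈ 19863 billion, so the shortfall is 20463 - 19863 = 600 billion.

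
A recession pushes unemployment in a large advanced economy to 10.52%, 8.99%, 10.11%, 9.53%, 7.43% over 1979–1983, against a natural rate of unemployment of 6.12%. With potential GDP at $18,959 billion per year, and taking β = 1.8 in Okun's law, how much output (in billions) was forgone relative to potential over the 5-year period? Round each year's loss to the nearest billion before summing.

$5,454 billion

Year 1979: gap = -1.8 × (10.52 - 6.12) = -7.92%, loss ≈ 18959 × 7.92/100 ≈ 1502.
Year 1980: gap = -1.8 × (8.99 - 6.12) = -5.166%, loss ≈ 18959 × 5.166/100 ≈ 979.
Year 1981: gap = -1.8 × (10.11 - 6.12) = -7.182%, loss ≈ 18959 × 7.182/100 ≈ 1362.
Year 1982: gap = -1.8 × (9.53 - 6.12) = -6.138%, loss ≈ 18959 × 6.138/100 ≈ 1164.
Year 1983: gap = -1.8 × (7.43 - 6.12) = -2.358%, loss ≈ 18959 × 2.358/100 ≈ 447.
Total lost output = 1502 + 979 + 1362 + 1164 + 447 = 5454 billion.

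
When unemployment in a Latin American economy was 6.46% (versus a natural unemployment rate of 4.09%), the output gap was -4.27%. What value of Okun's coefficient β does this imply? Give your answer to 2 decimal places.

β ≈ 1.80

Okun's law: output gap = -β × (u - u*).
-4.27 = -β × (6.46 - 4.09) = -β × 2.37, so β = 4.27/2.37 = 1.80.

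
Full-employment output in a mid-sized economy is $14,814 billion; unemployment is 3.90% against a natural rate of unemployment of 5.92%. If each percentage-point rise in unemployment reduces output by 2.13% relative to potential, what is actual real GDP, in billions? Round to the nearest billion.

$15,451 billion

Unemployment gap = 3.9 - 5.92 = -2.02 points, so the output gap is -2.13 × (-2.02) = 4.3026%.
Actual GDP = 14814 × (1 + 4.3026/100) = 14814 × 1.043026 ≈ 15451 billion.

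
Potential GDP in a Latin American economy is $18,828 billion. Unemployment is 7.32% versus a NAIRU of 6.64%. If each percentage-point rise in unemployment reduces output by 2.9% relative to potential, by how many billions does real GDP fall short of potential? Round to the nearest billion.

$371 billion

Output gap = -2.9 × (7.32 - 6.64) = -2.9 × 0.68 = -1.972%.
Actual GDP ≈ 18828 × 0.98028 ≈ 18457 billion, so the shortfall is 18828 - 18457 = 371 billion.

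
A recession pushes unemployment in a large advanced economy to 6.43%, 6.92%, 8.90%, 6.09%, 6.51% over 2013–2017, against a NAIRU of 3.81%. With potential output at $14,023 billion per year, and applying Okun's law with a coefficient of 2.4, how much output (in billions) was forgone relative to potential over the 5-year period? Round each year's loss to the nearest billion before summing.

$5,318 billion

Year 2013: gap = -2.4 × (6.43 - 3.81) = -6.288%, loss ≈ 14023 × 6.288/100 ≈ 882.
Year 2014: gap = -2.4 × (6.92 - 3.81) = -7.464%, loss ≈ 14023 × 7.464/100 ≈ 1047.
Year 2015: gap = -2.4 × (8.9 - 3.81) = -12.216%, loss ≈ 14023 × 12.216/100 ≈ 1713.
Year 2016: gap = -2.4 × (6.09 - 3.81) = -5.472%, loss ≈ 14023 × 5.472/100 ≈ 767.
Year 2017: gap = -2.4 × (6.51 - 3.81) = -6.48%, loss ≈ 14023 × 6.48/100 ≈ 909.
Total lost output = 882 + 1047 + 1713 + 767 + 909 = 5318 billion.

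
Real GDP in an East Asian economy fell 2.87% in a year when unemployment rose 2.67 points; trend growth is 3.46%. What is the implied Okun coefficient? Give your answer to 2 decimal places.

Growth form: g_Y = g_Y* - β × Δu, so β = (g_Y* - g_Y)/Δu.
β = (3.46 + 2.87)/2.67 = 6.33/2.67 = 2.37.

β ≈ 2.37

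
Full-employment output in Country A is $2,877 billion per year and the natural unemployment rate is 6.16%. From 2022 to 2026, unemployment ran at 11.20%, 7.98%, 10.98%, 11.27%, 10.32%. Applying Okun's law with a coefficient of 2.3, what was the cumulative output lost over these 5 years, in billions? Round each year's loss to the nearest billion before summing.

$1,386 billion

Year 2022: gap = -2.3 × (11.2 - 6.16) = -11.592%, loss ≈ 2877 × 11.592/100 ≈ 334.
Year 2023: gap = -2.3 × (7.98 - 6.16) = -4.186%, loss ≈ 2877 × 4.186/100 ≈ 120.
Year 2024: gap = -2.3 × (10.98 - 6.16) = -11.086%, loss ≈ 2877 × 11.086/100 ≈ 319.
Year 2025: gap = -2.3 × (11.27 - 6.16) = -11.753%, loss ≈ 2877 × 11.753/100 ≈ 338.
Year 2026: gap = -2.3 × (10.32 - 6.16) = -9.568%, loss ≈ 2877 × 9.568/100 ≈ 275.
Total lost output = 334 + 120 + 319 + 338 + 275 = 1386 billion.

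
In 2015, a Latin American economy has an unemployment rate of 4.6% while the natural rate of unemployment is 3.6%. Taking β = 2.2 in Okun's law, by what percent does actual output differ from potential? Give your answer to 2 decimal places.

-2.20%

The unemployment gap is 4.6 - 3.6 = 1 percentage point.
Okun's law gives an output gap of -2.2 × 1 = -2.2%, i.e. 2.20% below potential.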